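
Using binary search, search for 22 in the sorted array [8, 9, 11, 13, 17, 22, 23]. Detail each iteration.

Binary search for 22 in [8, 9, 11, 13, 17, 22, 23]:

lo=0, hi=6, mid=3, arr[mid]=13 -> 13 < 22, search right half
lo=4, hi=6, mid=5, arr[mid]=22 -> Found target at index 5!

Binary search finds 22 at index 5 after 2 comparisons. The search repeatedly halves the search space by comparing with the middle element.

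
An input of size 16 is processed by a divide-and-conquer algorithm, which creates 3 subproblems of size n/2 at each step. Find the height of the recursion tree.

For divide and conquer with division factor 2:

Problem sizes at each level:
Level 0: 16
Level 1: 8
Level 2: 4
Level 3: 2
Level 4: 1

The root is level 0 and the size-1 base case is level 4 (the tree spans levels 0 through 4, i.e. 5 levels counting the root), so the depth is the number of divisions: log_2(16) = 4

The recursion tree depth is log_2(16) = 4. At each level, the problem size is divided by 2, so it takes 4 divisions to reduce to a base case of size 1. The algorithm makes 3 recursive calls at each level.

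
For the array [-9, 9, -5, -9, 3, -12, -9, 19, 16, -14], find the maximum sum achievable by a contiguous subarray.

Using Kadane's algorithm on [-9, 9, -5, -9, 3, -12, -9, 19, 16, -14]:

Scanning through the array:
Position 1 (value 9): max_ending_here = 9, max_so_far = 9
Position 2 (value -5): max_ending_here = 4, max_so_far = 9
Position 3 (value -9): max_ending_here = -5, max_so_far = 9
Position 4 (value 3): max_ending_here = 3, max_so_far = 9
Position 5 (value -12): max_ending_here = -9, max_so_far = 9
Position 6 (value -9): max_ending_here = -9, max_so_far = 9
Position 7 (value 19): max_ending_here = 19, max_so_far = 19
Position 8 (value 16): max_ending_here = 35, max_so_far = 35
Position 9 (value -14): max_ending_here = 21, max_so_far = 35

Maximum subarray: [19, 16]
Maximum sum: 35

The maximum subarray is [19, 16] with sum 35. This subarray runs from index 7 to index 8.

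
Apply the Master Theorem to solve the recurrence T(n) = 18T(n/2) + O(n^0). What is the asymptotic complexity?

Master Theorem for T(n) = 18T(n/2) + O(n^0):

a = 18, b = 2, c = 0
log_b(a) = log_2(18) = 4.1699

Case 1: c = 0 < log_2(18) = 4.1699
T(n) = O(n^(log_2 18))

For T(n) = 18T(n/2) + O(n^0): log_2(18) = 4.1699. This is Case 1 of the Master Theorem (c < log_b(a), work dominated by leaves), giving O(n^(log_2 18)).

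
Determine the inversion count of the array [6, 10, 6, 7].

Finding inversions in [6, 10, 6, 7]:

(1, 2): arr[1]=10 > arr[2]=6
(1, 3): arr[1]=10 > arr[3]=7

Total inversions: 2

The array has 2 inversion(s): (1,2), (1,3). Each pair (i,j) satisfies i < j and arr[i] > arr[j].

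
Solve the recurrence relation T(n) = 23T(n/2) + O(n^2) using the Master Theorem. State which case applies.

Master Theorem for T(n) = 23T(n/2) + O(n^2):

a = 23, b = 2, c = 2
log_b(a) = log_2(23) = 4.5236

Case 1: c = 2 < log_2(23) = 4.5236
T(n) = O(n^(log_2 23))

For T(n) = 23T(n/2) + O(n^2): log_2(23) = 4.5236. This is Case 1 of the Master Theorem (c < log_b(a), work dominated by leaves), giving O(n^(log_2 23)).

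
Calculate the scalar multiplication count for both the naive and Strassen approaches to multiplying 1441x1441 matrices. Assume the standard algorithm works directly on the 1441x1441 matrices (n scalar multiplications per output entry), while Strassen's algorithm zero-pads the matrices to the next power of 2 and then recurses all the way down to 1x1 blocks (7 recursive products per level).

Matrix multiplication for 1441x1441 matrices:

Strassen's algorithm requires power-of-2 dimensions. Pad 1441x1441 to 2048x2048 (next power of 2).

Standard algorithm: 1441^3 = 2992209121 multiplications
Strassen's algorithm: 7^(log2(2048)) = 7^11 = 1977326743 multiplications
Savings: 2992209121 - 1977326743 = 1014882378 multiplications

Standard: 2992209121 multiplications (1441^3). Strassen: 1977326743 multiplications (7^11, after padding to 2048x2048). Strassen reduces 8 recursive multiplications to 7 at each level.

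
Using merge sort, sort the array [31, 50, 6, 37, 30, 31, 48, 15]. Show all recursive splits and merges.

Merge sort trace:

Split: [31, 50, 6, 37, 30, 31, 48, 15] -> [31, 50, 6, 37] and [30, 31, 48, 15]
  Split: [31, 50, 6, 37] -> [31, 50] and [6, 37]
    Split: [31, 50] -> [31] and [50]
    Merge: [31] + [50] -> [31, 50]
    Split: [6, 37] -> [6] and [37]
    Merge: [6] + [37] -> [6, 37]
  Merge: [31, 50] + [6, 37] -> [6, 31, 37, 50]
  Split: [30, 31, 48, 15] -> [30, 31] and [48, 15]
    Split: [30, 31] -> [30] and [31]
    Merge: [30] + [31] -> [30, 31]
    Split: [48, 15] -> [48] and [15]
    Merge: [48] + [15] -> [15, 48]
  Merge: [30, 31] + [15, 48] -> [15, 30, 31, 48]
Merge: [6, 31, 37, 50] + [15, 30, 31, 48] -> [6, 15, 30, 31, 31, 37, 48, 50]

Final sorted array: [6, 15, 30, 31, 31, 37, 48, 50]

The merge sort proceeds by recursively splitting the array and merging sorted halves.
After all merges, the sorted array is [6, 15, 30, 31, 31, 37, 48, 50].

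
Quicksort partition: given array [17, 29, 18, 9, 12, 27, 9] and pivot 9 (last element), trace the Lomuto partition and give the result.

Lomuto partition with pivot = 9:

Initial array: [17, 29, 18, 9, 12, 27, 9]

arr[0]=17 > 9: no swap
arr[1]=29 > 9: no swap
arr[2]=18 > 9: no swap
arr[3]=9 <= 9: swap with position 0, array becomes [9, 29, 18, 17, 12, 27, 9]
arr[4]=12 > 9: no swap
arr[5]=27 > 9: no swap

Place pivot at position 1: [9, 9, 18, 17, 12, 27, 29]
Pivot position: 1

After partitioning with pivot 9, the array becomes [9, 9, 18, 17, 12, 27, 29]. The pivot is placed at index 1. All elements to the left of the pivot are <= 9, and all elements to the right are > 9.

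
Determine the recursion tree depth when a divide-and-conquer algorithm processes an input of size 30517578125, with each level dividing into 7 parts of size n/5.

For divide and conquer with division factor 5:

Problem sizes at each level:
Level 0: 30517578125
Level 1: 6103515625
Level 2: 1220703125
Level 3: 244140625
Level 4: 48828125
Level 5: 9765625
Level 6: 1953125
Level 7: 390625
Level 8: 78125
Level 9: 15625
Level 10: 3125
Level 11: 625
Level 12: 125
Level 13: 25
Level 14: 5
Level 15: 1

The root is level 0 and the size-1 base case is level 15 (the tree spans levels 0 through 15, i.e. 16 levels counting the root), so the depth is the number of divisions: log_5(30517578125) = 15

The recursion tree depth is log_5(30517578125) = 15. At each level, the problem size is divided by 5, so it takes 15 divisions to reduce to a base case of size 1. The algorithm makes 7 recursive calls at each level.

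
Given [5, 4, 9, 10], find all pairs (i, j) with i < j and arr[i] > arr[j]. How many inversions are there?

Finding inversions in [5, 4, 9, 10]:

(0, 1): arr[0]=5 > arr[1]=4

Total inversions: 1

The array has 1 inversion(s): (0,1). Each pair (i,j) satisfies i < j and arr[i] > arr[j].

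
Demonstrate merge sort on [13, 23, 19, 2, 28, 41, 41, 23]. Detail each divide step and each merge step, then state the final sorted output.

Merge sort trace:

Split: [13, 23, 19, 2, 28, 41, 41, 23] -> [13, 23, 19, 2] and [28, 41, 41, 23]
  Split: [13, 23, 19, 2] -> [13, 23] and [19, 2]
    Split: [13, 23] -> [13] and [23]
    Merge: [13] + [23] -> [13, 23]
    Split: [19, 2] -> [19] and [2]
    Merge: [19] + [2] -> [2, 19]
  Merge: [13, 23] + [2, 19] -> [2, 13, 19, 23]
  Split: [28, 41, 41, 23] -> [28, 41] and [41, 23]
    Split: [28, 41] -> [28] and [41]
    Merge: [28] + [41] -> [28, 41]
    Split: [41, 23] -> [41] and [23]
    Merge: [41] + [23] -> [23, 41]
  Merge: [28, 41] + [23, 41] -> [23, 28, 41, 41]
Merge: [2, 13, 19, 23] + [23, 28, 41, 41] -> [2, 13, 19, 23, 23, 28, 41, 41]

Final sorted array: [2, 13, 19, 23, 23, 28, 41, 41]

The merge sort proceeds by recursively splitting the array and merging sorted halves.
After all merges, the sorted array is [2, 13, 19, 23, 23, 28, 41, 41].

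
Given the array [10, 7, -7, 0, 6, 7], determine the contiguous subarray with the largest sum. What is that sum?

Using Kadane's algorithm on [10, 7, -7, 0, 6, 7]:

Scanning through the array:
Position 1 (value 7): max_ending_here = 17, max_so_far = 17
Position 2 (value -7): max_ending_here = 10, max_so_far = 17
Position 3 (value 0): max_ending_here = 10, max_so_far = 17
Position 4 (value 6): max_ending_here = 16, max_so_far = 17
Position 5 (value 7): max_ending_here = 23, max_so_far = 23

Maximum subarray: [10, 7, -7, 0, 6, 7]
Maximum sum: 23

The maximum subarray is [10, 7, -7, 0, 6, 7] with sum 23. This subarray runs from index 0 to index 5.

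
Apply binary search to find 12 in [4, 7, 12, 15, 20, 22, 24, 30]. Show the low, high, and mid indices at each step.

Binary search for 12 in [4, 7, 12, 15, 20, 22, 24, 30]:

lo=0, hi=7, mid=3, arr[mid]=15 -> 15 > 12, search left half
lo=0, hi=2, mid=1, arr[mid]=7 -> 7 < 12, search right half
lo=2, hi=2, mid=2, arr[mid]=12 -> Found target at index 2!

Binary search finds 12 at index 2 after 3 comparisons. The search repeatedly halves the search space by comparing with the middle element.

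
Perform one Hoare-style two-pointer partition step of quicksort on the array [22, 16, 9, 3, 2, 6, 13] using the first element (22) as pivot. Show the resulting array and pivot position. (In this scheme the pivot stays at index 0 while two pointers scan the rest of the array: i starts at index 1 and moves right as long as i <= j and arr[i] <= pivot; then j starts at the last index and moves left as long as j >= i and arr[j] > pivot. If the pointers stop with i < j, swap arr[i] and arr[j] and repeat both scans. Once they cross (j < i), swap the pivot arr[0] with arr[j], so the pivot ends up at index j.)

Hoare-style two-pointer partition with pivot = 22:

Initial array: [22, 16, 9, 3, 2, 6, 13]

Pointers start at i = 1, j = 6.
i ends at 7, j ends at 6: the pointers have crossed (j < i), so scanning stops.

Swap pivot arr[0] with arr[6] to place pivot at position 6: [13, 16, 9, 3, 2, 6, 22]
Pivot position: 6

After partitioning with pivot 22, the array becomes [13, 16, 9, 3, 2, 6, 22]. The pivot is placed at index 6. All elements to the left of the pivot are <= 22, and all elements to the right are > 22.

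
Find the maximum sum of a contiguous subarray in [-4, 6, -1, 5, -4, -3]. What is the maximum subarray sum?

Using Kadane's algorithm on [-4, 6, -1, 5, -4, -3]:

Scanning through the array:
Position 1 (value 6): max_ending_here = 6, max_so_far = 6
Position 2 (value -1): max_ending_here = 5, max_so_far = 6
Position 3 (value 5): max_ending_here = 10, max_so_far = 10
Position 4 (value -4): max_ending_here = 6, max_so_far = 10
Position 5 (value -3): max_ending_here = 3, max_so_far = 10

Maximum subarray: [6, -1, 5]
Maximum sum: 10

The maximum subarray is [6, -1, 5] with sum 10. This subarray runs from index 1 to index 3.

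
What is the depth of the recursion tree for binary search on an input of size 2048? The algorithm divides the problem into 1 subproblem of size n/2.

For divide and conquer with division factor 2:

Problem sizes at each level:
Level 0: 2048
Level 1: 1024
Level 2: 512
Level 3: 256
Level 4: 128
Level 5: 64
Level 6: 32
Level 7: 16
Level 8: 8
Level 9: 4
Level 10: 2
Level 11: 1

The root is level 0 and the size-1 base case is level 11 (the tree spans levels 0 through 11, i.e. 12 levels counting the root), so the depth is the number of divisions: log_2(2048) = 11

The recursion tree depth is log_2(2048) = 11. At each level, the problem size is divided by 2, so it takes 11 divisions to reduce to a base case of size 1. The algorithm makes 1 recursive call at each level.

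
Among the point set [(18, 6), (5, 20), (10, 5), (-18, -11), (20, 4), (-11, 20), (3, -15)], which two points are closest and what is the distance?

Computing all pairwise distances among 7 points:

d((18, 6), (5, 20)) = 19.105
d((18, 6), (10, 5)) = 8.0623
d((18, 6), (-18, -11)) = 39.8121
d((18, 6), (20, 4)) = 2.8284 <-- minimum
d((18, 6), (-11, 20)) = 32.2025
d((18, 6), (3, -15)) = 25.807
d((5, 20), (10, 5)) = 15.8114
d((5, 20), (-18, -11)) = 38.6005
d((5, 20), (20, 4)) = 21.9317
d((5, 20), (-11, 20)) = 16.0
d((5, 20), (3, -15)) = 35.0571
d((10, 5), (-18, -11)) = 32.249
d((10, 5), (20, 4)) = 10.0499
d((10, 5), (-11, 20)) = 25.807
d((10, 5), (3, -15)) = 21.1896
d((-18, -11), (20, 4)) = 40.8534
d((-18, -11), (-11, 20)) = 31.7805
d((-18, -11), (3, -15)) = 21.3776
d((20, 4), (-11, 20)) = 34.8855
d((20, 4), (3, -15)) = 25.4951
d((-11, 20), (3, -15)) = 37.6962

Closest pair: (18, 6) and (20, 4) with distance 2.8284

The closest pair is (18, 6) and (20, 4) with Euclidean distance 2.8284. For 7 points, brute-force pairwise comparison is shown above. For large n, the divide-and-conquer algorithm (sort by x, recurse on halves, check the dividing strip) achieves O(n log n).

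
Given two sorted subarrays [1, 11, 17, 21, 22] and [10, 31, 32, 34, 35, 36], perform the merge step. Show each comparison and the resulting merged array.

Merging process:

Compare 1 vs 10: take 1 from left. Merged: [1]
Compare 11 vs 10: take 10 from right. Merged: [1, 10]
Compare 11 vs 31: take 11 from left. Merged: [1, 10, 11]
Compare 17 vs 31: take 17 from left. Merged: [1, 10, 11, 17]
Compare 21 vs 31: take 21 from left. Merged: [1, 10, 11, 17, 21]
Compare 22 vs 31: take 22 from left. Merged: [1, 10, 11, 17, 21, 22]
Append remaining from right: [31, 32, 34, 35, 36]. Merged: [1, 10, 11, 17, 21, 22, 31, 32, 34, 35, 36]

Final merged array: [1, 10, 11, 17, 21, 22, 31, 32, 34, 35, 36]
Total comparisons: 6

The merged array is [1, 10, 11, 17, 21, 22, 31, 32, 34, 35, 36], requiring 6 comparisons. The merge step runs in O(n) time where n is the total number of elements.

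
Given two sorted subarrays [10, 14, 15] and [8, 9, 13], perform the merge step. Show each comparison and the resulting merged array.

Merging process:

Compare 10 vs 8: take 8 from right. Merged: [8]
Compare 10 vs 9: take 9 from right. Merged: [8, 9]
Compare 10 vs 13: take 10 from left. Merged: [8, 9, 10]
Compare 14 vs 13: take 13 from right. Merged: [8, 9, 10, 13]
Append remaining from left: [14, 15]. Merged: [8, 9, 10, 13, 14, 15]

Final merged array: [8, 9, 10, 13, 14, 15]
Total comparisons: 4

The merged array is [8, 9, 10, 13, 14, 15], requiring 4 comparisons. The merge step runs in O(n) time where n is the total number of elements.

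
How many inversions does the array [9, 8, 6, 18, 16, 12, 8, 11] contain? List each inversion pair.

Finding inversions in [9, 8, 6, 18, 16, 12, 8, 11]:

(0, 1): arr[0]=9 > arr[1]=8
(0, 2): arr[0]=9 > arr[2]=6
(0, 6): arr[0]=9 > arr[6]=8
(1, 2): arr[1]=8 > arr[2]=6
(3, 4): arr[3]=18 > arr[4]=16
(3, 5): arr[3]=18 > arr[5]=12
(3, 6): arr[3]=18 > arr[6]=8
(3, 7): arr[3]=18 > arr[7]=11
(4, 5): arr[4]=16 > arr[5]=12
(4, 6): arr[4]=16 > arr[6]=8
(4, 7): arr[4]=16 > arr[7]=11
(5, 6): arr[5]=12 > arr[6]=8
(5, 7): arr[5]=12 > arr[7]=11

Total inversions: 13

The array has 13 inversion(s): (0,1), (0,2), (0,6), (1,2), (3,4), (3,5), (3,6), (3,7), (4,5), (4,6), (4,7), (5,6), (5,7). Each pair (i,j) satisfies i < j and arr[i] > arr[j].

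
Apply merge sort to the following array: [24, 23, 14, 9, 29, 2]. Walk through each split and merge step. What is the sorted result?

Merge sort trace:

Split: [24, 23, 14, 9, 29, 2] -> [24, 23, 14] and [9, 29, 2]
  Split: [24, 23, 14] -> [24] and [23, 14]
    Split: [23, 14] -> [23] and [14]
    Merge: [23] + [14] -> [14, 23]
  Merge: [24] + [14, 23] -> [14, 23, 24]
  Split: [9, 29, 2] -> [9] and [29, 2]
    Split: [29, 2] -> [29] and [2]
    Merge: [29] + [2] -> [2, 29]
  Merge: [9] + [2, 29] -> [2, 9, 29]
Merge: [14, 23, 24] + [2, 9, 29] -> [2, 9, 14, 23, 24, 29]

Final sorted array: [2, 9, 14, 23, 24, 29]

The merge sort proceeds by recursively splitting the array and merging sorted halves.
After all merges, the sorted array is [2, 9, 14, 23, 24, 29].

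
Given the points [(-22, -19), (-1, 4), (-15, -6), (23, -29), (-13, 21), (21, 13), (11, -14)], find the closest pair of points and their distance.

Computing all pairwise distances among 7 points:

d((-22, -19), (-1, 4)) = 31.1448
d((-22, -19), (-15, -6)) = 14.7648 <-- minimum
d((-22, -19), (23, -29)) = 46.0977
d((-22, -19), (-13, 21)) = 41.0
d((-22, -19), (21, 13)) = 53.6004
d((-22, -19), (11, -14)) = 33.3766
d((-1, 4), (-15, -6)) = 17.2047
d((-1, 4), (23, -29)) = 40.8044
d((-1, 4), (-13, 21)) = 20.8087
d((-1, 4), (21, 13)) = 23.7697
d((-1, 4), (11, -14)) = 21.6333
d((-15, -6), (23, -29)) = 44.4185
d((-15, -6), (-13, 21)) = 27.074
d((-15, -6), (21, 13)) = 40.7063
d((-15, -6), (11, -14)) = 27.2029
d((23, -29), (-13, 21)) = 61.6117
d((23, -29), (21, 13)) = 42.0476
d((23, -29), (11, -14)) = 19.2094
d((-13, 21), (21, 13)) = 34.9285
d((-13, 21), (11, -14)) = 42.4382
d((21, 13), (11, -14)) = 28.7924

Closest pair: (-22, -19) and (-15, -6) with distance 14.7648

The closest pair is (-22, -19) and (-15, -6) with Euclidean distance 14.7648. For 7 points, brute-force pairwise comparison is shown above. For large n, the divide-and-conquer algorithm (sort by x, recurse on halves, check the dividing strip) achieves O(n log n).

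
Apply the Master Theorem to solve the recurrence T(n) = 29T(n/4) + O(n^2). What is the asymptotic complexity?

Master Theorem for T(n) = 29T(n/4) + O(n^2):

a = 29, b = 4, c = 2
log_b(a) = log_4(29) = 2.4290

Case 1: c = 2 < log_4(29) = 2.4290
T(n) = O(n^(log_4 29))

For T(n) = 29T(n/4) + O(n^2): log_4(29) = 2.4290. This is Case 1 of the Master Theorem (c < log_b(a), work dominated by leaves), giving O(n^(log_4 29)).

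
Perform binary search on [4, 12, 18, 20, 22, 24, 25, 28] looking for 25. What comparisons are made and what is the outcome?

Binary search for 25 in [4, 12, 18, 20, 22, 24, 25, 28]:

lo=0, hi=7, mid=3, arr[mid]=20 -> 20 < 25, search right half
lo=4, hi=7, mid=5, arr[mid]=24 -> 24 < 25, search right half
lo=6, hi=7, mid=6, arr[mid]=25 -> Found target at index 6!

Binary search finds 25 at index 6 after 3 comparisons. The search repeatedly halves the search space by comparing with the middle element.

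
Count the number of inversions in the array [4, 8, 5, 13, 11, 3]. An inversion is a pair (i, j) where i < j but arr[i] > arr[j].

Finding inversions in [4, 8, 5, 13, 11, 3]:

(0, 5): arr[0]=4 > arr[5]=3
(1, 2): arr[1]=8 > arr[2]=5
(1, 5): arr[1]=8 > arr[5]=3
(2, 5): arr[2]=5 > arr[5]=3
(3, 4): arr[3]=13 > arr[4]=11
(3, 5): arr[3]=13 > arr[5]=3
(4, 5): arr[4]=11 > arr[5]=3

Total inversions: 7

The array has 7 inversion(s): (0,5), (1,2), (1,5), (2,5), (3,4), (3,5), (4,5). Each pair (i,j) satisfies i < j and arr[i] > arr[j].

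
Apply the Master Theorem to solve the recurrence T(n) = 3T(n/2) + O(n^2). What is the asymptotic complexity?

Master Theorem for T(n) = 3T(n/2) + O(n^2):

a = 3, b = 2, c = 2
log_b(a) = log_2(3) = 1.5850

Case 3: c = 2 > log_2(3) = 1.5850
T(n) = O(n^2) = O(n^2)

For T(n) = 3T(n/2) + O(n^2): log_2(3) = 1.5850. This is Case 3 of the Master Theorem (c > log_b(a), work dominated by root), giving O(n^2).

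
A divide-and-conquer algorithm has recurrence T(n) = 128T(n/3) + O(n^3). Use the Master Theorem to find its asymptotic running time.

Master Theorem for T(n) = 128T(n/3) + O(n^3):

a = 128, b = 3, c = 3
log_b(a) = log_3(128) = 4.4165

Case 1: c = 3 < log_3(128) = 4.4165
T(n) = O(n^(log_3 128))

For T(n) = 128T(n/3) + O(n^3): log_3(128) = 4.4165. This is Case 1 of the Master Theorem (c < log_b(a), work dominated by leaves), giving O(n^(log_3 128)).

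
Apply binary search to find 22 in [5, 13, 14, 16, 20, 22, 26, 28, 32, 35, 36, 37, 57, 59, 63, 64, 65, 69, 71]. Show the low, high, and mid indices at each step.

Binary search for 22 in [5, 13, 14, 16, 20, 22, 26, 28, 32, 35, 36, 37, 57, 59, 63, 64, 65, 69, 71]:

lo=0, hi=18, mid=9, arr[mid]=35 -> 35 > 22, search left half
lo=0, hi=8, mid=4, arr[mid]=20 -> 20 < 22, search right half
lo=5, hi=8, mid=6, arr[mid]=26 -> 26 > 22, search left half
lo=5, hi=5, mid=5, arr[mid]=22 -> Found target at index 5!

Binary search finds 22 at index 5 after 4 comparisons. The search repeatedly halves the search space by comparing with the middle element.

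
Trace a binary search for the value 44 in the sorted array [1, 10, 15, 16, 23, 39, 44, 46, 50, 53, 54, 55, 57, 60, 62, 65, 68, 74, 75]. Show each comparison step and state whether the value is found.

Binary search for 44 in [1, 10, 15, 16, 23, 39, 44, 46, 50, 53, 54, 55, 57, 60, 62, 65, 68, 74, 75]:

lo=0, hi=18, mid=9, arr[mid]=53 -> 53 > 44, search left half
lo=0, hi=8, mid=4, arr[mid]=23 -> 23 < 44, search right half
lo=5, hi=8, mid=6, arr[mid]=44 -> Found target at index 6!

Binary search finds 44 at index 6 after 3 comparisons. The search repeatedly halves the search space by comparing with the middle element.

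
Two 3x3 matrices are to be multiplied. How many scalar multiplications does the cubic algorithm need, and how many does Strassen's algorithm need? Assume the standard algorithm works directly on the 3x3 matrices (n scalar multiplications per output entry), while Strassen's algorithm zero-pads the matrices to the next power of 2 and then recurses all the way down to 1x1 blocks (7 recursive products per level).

Matrix multiplication for 3x3 matrices:

Strassen's algorithm requires power-of-2 dimensions. Pad 3x3 to 4x4 (next power of 2).

Standard algorithm: 3^3 = 27 multiplications
Strassen's algorithm: 7^(log2(4)) = 7^2 = 49 multiplications
Difference: 27 - 49 = -22 (Strassen uses MORE here due to padding overhead — for small or just-over-power-of-2 n, padding can outweigh the per-level savings)

Standard: 27 multiplications (3^3). Strassen: 49 multiplications (7^2, after padding to 4x4). Strassen reduces 8 recursive multiplications to 7 at each level.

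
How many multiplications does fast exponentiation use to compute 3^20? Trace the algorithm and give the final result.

Computing 3^20 by squaring (build up from 3^1; each line after the first costs one multiplication):

3^1 = 3
3^2 = (3^1)^2 = 3^2 = 9
3^4 = (3^2)^2 = 9^2 = 81
3^5 = 3 * 3^4 = 3 * 81 = 243
3^10 = (3^5)^2 = 243^2 = 59049
3^20 = (3^10)^2 = 59049^2 = 3486784401

Result: 3486784401
Multiplications needed: 5 (5 lines after 3^1)

3^20 = 3486784401. Using exponentiation by squaring, this requires 5 multiplications. The key idea: if the exponent is even, square the half-power; if odd, multiply by the base once.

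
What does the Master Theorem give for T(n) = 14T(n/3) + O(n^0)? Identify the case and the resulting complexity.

Master Theorem for T(n) = 14T(n/3) + O(n^0):

a = 14, b = 3, c = 0
log_b(a) = log_3(14) = 2.4022

Case 1: c = 0 < log_3(14) = 2.4022
T(n) = O(n^(log_3 14))

For T(n) = 14T(n/3) + O(n^0): log_3(14) = 2.4022. This is Case 1 of the Master Theorem (c < log_b(a), work dominated by leaves), giving O(n^(log_3 14)).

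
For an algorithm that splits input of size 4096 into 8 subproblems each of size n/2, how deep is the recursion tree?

For divide and conquer with division factor 2:

Problem sizes at each level:
Level 0: 4096
Level 1: 2048
Level 2: 1024
Level 3: 512
Level 4: 256
Level 5: 128
Level 6: 64
Level 7: 32
Level 8: 16
Level 9: 8
Level 10: 4
Level 11: 2
Level 12: 1

The root is level 0 and the size-1 base case is level 12 (the tree spans levels 0 through 12, i.e. 13 levels counting the root), so the depth is the number of divisions: log_2(4096) = 12

The recursion tree depth is log_2(4096) = 12. At each level, the problem size is divided by 2, so it takes 12 divisions to reduce to a base case of size 1. The algorithm makes 8 recursive calls at each level.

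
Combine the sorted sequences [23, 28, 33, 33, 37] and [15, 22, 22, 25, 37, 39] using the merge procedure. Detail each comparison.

Merging process:

Compare 23 vs 15: take 15 from right. Merged: [15]
Compare 23 vs 22: take 22 from right. Merged: [15, 22]
Compare 23 vs 22: take 22 from right. Merged: [15, 22, 22]
Compare 23 vs 25: take 23 from left. Merged: [15, 22, 22, 23]
Compare 28 vs 25: take 25 from right. Merged: [15, 22, 22, 23, 25]
Compare 28 vs 37: take 28 from left. Merged: [15, 22, 22, 23, 25, 28]
Compare 33 vs 37: take 33 from left. Merged: [15, 22, 22, 23, 25, 28, 33]
Compare 33 vs 37: take 33 from left. Merged: [15, 22, 22, 23, 25, 28, 33, 33]
Compare 37 vs 37: take 37 from left. Merged: [15, 22, 22, 23, 25, 28, 33, 33, 37]
Append remaining from right: [37, 39]. Merged: [15, 22, 22, 23, 25, 28, 33, 33, 37, 37, 39]

Final merged array: [15, 22, 22, 23, 25, 28, 33, 33, 37, 37, 39]
Total comparisons: 9

The merged array is [15, 22, 22, 23, 25, 28, 33, 33, 37, 37, 39], requiring 9 comparisons. The merge step runs in O(n) time where n is the total number of elements.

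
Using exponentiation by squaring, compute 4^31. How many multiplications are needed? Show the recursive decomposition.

Computing 4^31 by squaring (build up from 4^1; each line after the first costs one multiplication):

4^1 = 4
4^2 = (4^1)^2 = 4^2 = 16
4^3 = 4 * 4^2 = 4 * 16 = 64
4^6 = (4^3)^2 = 64^2 = 4096
4^7 = 4 * 4^6 = 4 * 4096 = 16384
4^14 = (4^7)^2 = 16384^2 = 268435456
4^15 = 4 * 4^14 = 4 * 268435456 = 1073741824
4^30 = (4^15)^2 = 1073741824^2 = 1152921504606846976
4^31 = 4 * 4^30 = 4 * 1152921504606846976 = 4611686018427387904

Result: 4611686018427387904
Multiplications needed: 8 (8 lines after 4^1)

4^31 = 4611686018427387904. Using exponentiation by squaring, this requires 8 multiplications. The key idea: if the exponent is even, square the half-power; if odd, multiply by the base once.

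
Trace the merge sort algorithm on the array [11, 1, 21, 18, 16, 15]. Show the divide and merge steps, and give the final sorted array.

Merge sort trace:

Split: [11, 1, 21, 18, 16, 15] -> [11, 1, 21] and [18, 16, 15]
  Split: [11, 1, 21] -> [11] and [1, 21]
    Split: [1, 21] -> [1] and [21]
    Merge: [1] + [21] -> [1, 21]
  Merge: [11] + [1, 21] -> [1, 11, 21]
  Split: [18, 16, 15] -> [18] and [16, 15]
    Split: [16, 15] -> [16] and [15]
    Merge: [16] + [15] -> [15, 16]
  Merge: [18] + [15, 16] -> [15, 16, 18]
Merge: [1, 11, 21] + [15, 16, 18] -> [1, 11, 15, 16, 18, 21]

Final sorted array: [1, 11, 15, 16, 18, 21]

The merge sort proceeds by recursively splitting the array and merging sorted halves.
After all merges, the sorted array is [1, 11, 15, 16, 18, 21].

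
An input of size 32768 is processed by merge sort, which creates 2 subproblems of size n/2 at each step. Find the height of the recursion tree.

For divide and conquer with division factor 2:

Problem sizes at each level:
Level 0: 32768
Level 1: 16384
Level 2: 8192
Level 3: 4096
Level 4: 2048
Level 5: 1024
Level 6: 512
Level 7: 256
Level 8: 128
Level 9: 64
Level 10: 32
Level 11: 16
Level 12: 8
Level 13: 4
Level 14: 2
Level 15: 1

The root is level 0 and the size-1 base case is level 15 (the tree spans levels 0 through 15, i.e. 16 levels counting the root), so the depth is the number of divisions: log_2(32768) = 15

The recursion tree depth is log_2(32768) = 15. At each level, the problem size is divided by 2, so it takes 15 divisions to reduce to a base case of size 1. The algorithm makes 2 recursive calls at each level.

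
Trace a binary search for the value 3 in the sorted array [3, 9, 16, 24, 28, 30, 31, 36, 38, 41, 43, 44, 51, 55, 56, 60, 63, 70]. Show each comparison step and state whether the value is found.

Binary search for 3 in [3, 9, 16, 24, 28, 30, 31, 36, 38, 41, 43, 44, 51, 55, 56, 60, 63, 70]:

lo=0, hi=17, mid=8, arr[mid]=38 -> 38 > 3, search left half
lo=0, hi=7, mid=3, arr[mid]=24 -> 24 > 3, search left half
lo=0, hi=2, mid=1, arr[mid]=9 -> 9 > 3, search left half
lo=0, hi=0, mid=0, arr[mid]=3 -> Found target at index 0!

Binary search finds 3 at index 0 after 4 comparisons. The search repeatedly halves the search space by comparing with the middle element.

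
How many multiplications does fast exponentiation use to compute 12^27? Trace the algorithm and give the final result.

Computing 12^27 by squaring (build up from 12^1; each line after the first costs one multiplication):

12^1 = 12
12^2 = (12^1)^2 = 12^2 = 144
12^3 = 12 * 12^2 = 12 * 144 = 1728
12^6 = (12^3)^2 = 1728^2 = 2985984
12^12 = (12^6)^2 = 2985984^2 = 8916100448256
12^13 = 12 * 12^12 = 12 * 8916100448256 = 106993205379072
12^26 = (12^13)^2 = 106993205379072^2 = 11447545997288281555215581184
12^27 = 12 * 12^26 = 12 * 11447545997288281555215581184 = 137370551967459378662586974208

Result: 137370551967459378662586974208
Multiplications needed: 7 (7 lines after 12^1)

12^27 = 137370551967459378662586974208. Using exponentiation by squaring, this requires 7 multiplications. The key idea: if the exponent is even, square the half-power; if odd, multiply by the base once.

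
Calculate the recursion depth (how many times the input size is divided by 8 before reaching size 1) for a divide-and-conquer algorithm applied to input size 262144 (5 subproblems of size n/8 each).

For divide and conquer with division factor 8:

Problem sizes at each level:
Level 0: 262144
Level 1: 32768
Level 2: 4096
Level 3: 512
Level 4: 64
Level 5: 8
Level 6: 1

The root is level 0 and the size-1 base case is level 6 (the tree spans levels 0 through 6, i.e. 7 levels counting the root), so the depth is the number of divisions: log_8(262144) = 6

The recursion tree depth is log_8(262144) = 6. At each level, the problem size is divided by 8, so it takes 6 divisions to reduce to a base case of size 1. The algorithm makes 5 recursive calls at each level.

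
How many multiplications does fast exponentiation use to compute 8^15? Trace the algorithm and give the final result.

Computing 8^15 by squaring (build up from 8^1; each line after the first costs one multiplication):

8^1 = 8
8^2 = (8^1)^2 = 8^2 = 64
8^3 = 8 * 8^2 = 8 * 64 = 512
8^6 = (8^3)^2 = 512^2 = 262144
8^7 = 8 * 8^6 = 8 * 262144 = 2097152
8^14 = (8^7)^2 = 2097152^2 = 4398046511104
8^15 = 8 * 8^14 = 8 * 4398046511104 = 35184372088832

Result: 35184372088832
Multiplications needed: 6 (6 lines after 8^1)

8^15 = 35184372088832. Using exponentiation by squaring, this requires 6 multiplications. The key idea: if the exponent is even, square the half-power; if odd, multiply by the base once.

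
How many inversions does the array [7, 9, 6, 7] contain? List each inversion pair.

Finding inversions in [7, 9, 6, 7]:

(0, 2): arr[0]=7 > arr[2]=6
(1, 2): arr[1]=9 > arr[2]=6
(1, 3): arr[1]=9 > arr[3]=7

Total inversions: 3

The array has 3 inversion(s): (0,2), (1,2), (1,3). Each pair (i,j) satisfies i < j and arr[i] > arr[j].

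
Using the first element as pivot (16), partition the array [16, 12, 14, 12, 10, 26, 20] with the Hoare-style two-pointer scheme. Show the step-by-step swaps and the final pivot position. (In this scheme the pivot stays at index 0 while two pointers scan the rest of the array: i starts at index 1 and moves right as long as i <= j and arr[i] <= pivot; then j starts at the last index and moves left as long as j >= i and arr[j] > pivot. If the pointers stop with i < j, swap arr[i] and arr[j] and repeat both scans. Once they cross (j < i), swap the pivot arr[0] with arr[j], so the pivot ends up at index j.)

Hoare-style two-pointer partition with pivot = 16:

Initial array: [16, 12, 14, 12, 10, 26, 20]

Pointers start at i = 1, j = 6.
i ends at 5, j ends at 4: the pointers have crossed (j < i), so scanning stops.

Swap pivot arr[0] with arr[4] to place pivot at position 4: [10, 12, 14, 12, 16, 26, 20]
Pivot position: 4

After partitioning with pivot 16, the array becomes [10, 12, 14, 12, 16, 26, 20]. The pivot is placed at index 4. All elements to the left of the pivot are <= 16, and all elements to the right are > 16.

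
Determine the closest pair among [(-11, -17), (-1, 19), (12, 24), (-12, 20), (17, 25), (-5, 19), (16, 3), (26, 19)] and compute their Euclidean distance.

Computing all pairwise distances among 8 points:

d((-11, -17), (-1, 19)) = 37.3631
d((-11, -17), (12, 24)) = 47.0106
d((-11, -17), (-12, 20)) = 37.0135
d((-11, -17), (17, 25)) = 50.4777
d((-11, -17), (-5, 19)) = 36.4966
d((-11, -17), (16, 3)) = 33.6006
d((-11, -17), (26, 19)) = 51.6236
d((-1, 19), (12, 24)) = 13.9284
d((-1, 19), (-12, 20)) = 11.0454
d((-1, 19), (17, 25)) = 18.9737
d((-1, 19), (-5, 19)) = 4.0 <-- minimum
d((-1, 19), (16, 3)) = 23.3452
d((-1, 19), (26, 19)) = 27.0
d((12, 24), (-12, 20)) = 24.3311
d((12, 24), (17, 25)) = 5.099
d((12, 24), (-5, 19)) = 17.72
d((12, 24), (16, 3)) = 21.3776
d((12, 24), (26, 19)) = 14.8661
d((-12, 20), (17, 25)) = 29.4279
d((-12, 20), (-5, 19)) = 7.0711
d((-12, 20), (16, 3)) = 32.7567
d((-12, 20), (26, 19)) = 38.0132
d((17, 25), (-5, 19)) = 22.8035
d((17, 25), (16, 3)) = 22.0227
d((17, 25), (26, 19)) = 10.8167
d((-5, 19), (16, 3)) = 26.4008
d((-5, 19), (26, 19)) = 31.0
d((16, 3), (26, 19)) = 18.868

Closest pair: (-1, 19) and (-5, 19) with distance 4.0

The closest pair is (-1, 19) and (-5, 19) with Euclidean distance 4.0. For 8 points, brute-force pairwise comparison is shown above. For large n, the divide-and-conquer algorithm (sort by x, recurse on halves, check the dividing strip) achieves O(n log n).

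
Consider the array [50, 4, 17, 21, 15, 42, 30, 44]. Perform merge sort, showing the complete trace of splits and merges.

Merge sort trace:

Split: [50, 4, 17, 21, 15, 42, 30, 44] -> [50, 4, 17, 21] and [15, 42, 30, 44]
  Split: [50, 4, 17, 21] -> [50, 4] and [17, 21]
    Split: [50, 4] -> [50] and [4]
    Merge: [50] + [4] -> [4, 50]
    Split: [17, 21] -> [17] and [21]
    Merge: [17] + [21] -> [17, 21]
  Merge: [4, 50] + [17, 21] -> [4, 17, 21, 50]
  Split: [15, 42, 30, 44] -> [15, 42] and [30, 44]
    Split: [15, 42] -> [15] and [42]
    Merge: [15] + [42] -> [15, 42]
    Split: [30, 44] -> [30] and [44]
    Merge: [30] + [44] -> [30, 44]
  Merge: [15, 42] + [30, 44] -> [15, 30, 42, 44]
Merge: [4, 17, 21, 50] + [15, 30, 42, 44] -> [4, 15, 17, 21, 30, 42, 44, 50]

Final sorted array: [4, 15, 17, 21, 30, 42, 44, 50]

The merge sort proceeds by recursively splitting the array and merging sorted halves.
After all merges, the sorted array is [4, 15, 17, 21, 30, 42, 44, 50].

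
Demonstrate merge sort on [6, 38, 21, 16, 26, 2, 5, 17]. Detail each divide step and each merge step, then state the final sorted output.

Merge sort trace:

Split: [6, 38, 21, 16, 26, 2, 5, 17] -> [6, 38, 21, 16] and [26, 2, 5, 17]
  Split: [6, 38, 21, 16] -> [6, 38] and [21, 16]
    Split: [6, 38] -> [6] and [38]
    Merge: [6] + [38] -> [6, 38]
    Split: [21, 16] -> [21] and [16]
    Merge: [21] + [16] -> [16, 21]
  Merge: [6, 38] + [16, 21] -> [6, 16, 21, 38]
  Split: [26, 2, 5, 17] -> [26, 2] and [5, 17]
    Split: [26, 2] -> [26] and [2]
    Merge: [26] + [2] -> [2, 26]
    Split: [5, 17] -> [5] and [17]
    Merge: [5] + [17] -> [5, 17]
  Merge: [2, 26] + [5, 17] -> [2, 5, 17, 26]
Merge: [6, 16, 21, 38] + [2, 5, 17, 26] -> [2, 5, 6, 16, 17, 21, 26, 38]

Final sorted array: [2, 5, 6, 16, 17, 21, 26, 38]

The merge sort proceeds by recursively splitting the array and merging sorted halves.
After all merges, the sorted array is [2, 5, 6, 16, 17, 21, 26, 38].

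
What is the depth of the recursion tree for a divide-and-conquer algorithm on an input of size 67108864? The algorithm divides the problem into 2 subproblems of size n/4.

For divide and conquer with division factor 4:

Problem sizes at each level:
Level 0: 67108864
Level 1: 16777216
Level 2: 4194304
Level 3: 1048576
Level 4: 262144
Level 5: 65536
Level 6: 16384
Level 7: 4096
Level 8: 1024
Level 9: 256
Level 10: 64
Level 11: 16
Level 12: 4
Level 13: 1

The root is level 0 and the size-1 base case is level 13 (the tree spans levels 0 through 13, i.e. 14 levels counting the root), so the depth is the number of divisions: log_4(67108864) = 13

The recursion tree depth is log_4(67108864) = 13. At each level, the problem size is divided by 4, so it takes 13 divisions to reduce to a base case of size 1. The algorithm makes 2 recursive calls at each level.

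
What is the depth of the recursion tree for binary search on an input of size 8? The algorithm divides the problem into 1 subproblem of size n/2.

For divide and conquer with division factor 2:

Problem sizes at each level:
Level 0: 8
Level 1: 4
Level 2: 2
Level 3: 1

The root is level 0 and the size-1 base case is level 3 (the tree spans levels 0 through 3, i.e. 4 levels counting the root), so the depth is the number of divisions: log_2(8) = 3

The recursion tree depth is log_2(8) = 3. At each level, the problem size is divided by 2, so it takes 3 divisions to reduce to a base case of size 1. The algorithm makes 1 recursive call at each level.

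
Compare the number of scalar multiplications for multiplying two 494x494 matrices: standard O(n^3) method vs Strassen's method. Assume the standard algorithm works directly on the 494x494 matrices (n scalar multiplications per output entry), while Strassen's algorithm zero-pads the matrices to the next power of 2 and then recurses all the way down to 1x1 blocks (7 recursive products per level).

Matrix multiplication for 494x494 matrices:

Strassen's algorithm requires power-of-2 dimensions. Pad 494x494 to 512x512 (next power of 2).

Standard algorithm: 494^3 = 120553784 multiplications
Strassen's algorithm: 7^(log2(512)) = 7^9 = 40353607 multiplications
Savings: 120553784 - 40353607 = 80200177 multiplications

Standard: 120553784 multiplications (494^3). Strassen: 40353607 multiplications (7^9, after padding to 512x512). Strassen reduces 8 recursive multiplications to 7 at each level.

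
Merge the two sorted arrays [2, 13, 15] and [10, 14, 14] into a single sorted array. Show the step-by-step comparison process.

Merging process:

Compare 2 vs 10: take 2 from left. Merged: [2]
Compare 13 vs 10: take 10 from right. Merged: [2, 10]
Compare 13 vs 14: take 13 from left. Merged: [2, 10, 13]
Compare 15 vs 14: take 14 from right. Merged: [2, 10, 13, 14]
Compare 15 vs 14: take 14 from right. Merged: [2, 10, 13, 14, 14]
Append remaining from left: [15]. Merged: [2, 10, 13, 14, 14, 15]

Final merged array: [2, 10, 13, 14, 14, 15]
Total comparisons: 5

The merged array is [2, 10, 13, 14, 14, 15], requiring 5 comparisons. The merge step runs in O(n) time where n is the total number of elements.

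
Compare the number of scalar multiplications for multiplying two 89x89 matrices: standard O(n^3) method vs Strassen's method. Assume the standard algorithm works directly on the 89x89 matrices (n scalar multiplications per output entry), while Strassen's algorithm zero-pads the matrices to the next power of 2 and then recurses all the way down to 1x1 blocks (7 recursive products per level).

Matrix multiplication for 89x89 matrices:

Strassen's algorithm requires power-of-2 dimensions. Pad 89x89 to 128x128 (next power of 2).

Standard algorithm: 89^3 = 704969 multiplications
Strassen's algorithm: 7^(log2(128)) = 7^7 = 823543 multiplications
Difference: 704969 - 823543 = -118574 (Strassen uses MORE here due to padding overhead — for small or just-over-power-of-2 n, padding can outweigh the per-level savings)

Standard: 704969 multiplications (89^3). Strassen: 823543 multiplications (7^7, after padding to 128x128). Strassen reduces 8 recursive multiplications to 7 at each level.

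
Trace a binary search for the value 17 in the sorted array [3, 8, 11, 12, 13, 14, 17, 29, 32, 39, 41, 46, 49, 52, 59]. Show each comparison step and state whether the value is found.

Binary search for 17 in [3, 8, 11, 12, 13, 14, 17, 29, 32, 39, 41, 46, 49, 52, 59]:

lo=0, hi=14, mid=7, arr[mid]=29 -> 29 > 17, search left half
lo=0, hi=6, mid=3, arr[mid]=12 -> 12 < 17, search right half
lo=4, hi=6, mid=5, arr[mid]=14 -> 14 < 17, search right half
lo=6, hi=6, mid=6, arr[mid]=17 -> Found target at index 6!

Binary search finds 17 at index 6 after 4 comparisons. The search repeatedly halves the search space by comparing with the middle element.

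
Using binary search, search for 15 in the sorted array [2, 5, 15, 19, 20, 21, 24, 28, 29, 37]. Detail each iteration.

Binary search for 15 in [2, 5, 15, 19, 20, 21, 24, 28, 29, 37]:

lo=0, hi=9, mid=4, arr[mid]=20 -> 20 > 15, search left half
lo=0, hi=3, mid=1, arr[mid]=5 -> 5 < 15, search right half
lo=2, hi=3, mid=2, arr[mid]=15 -> Found target at index 2!

Binary search finds 15 at index 2 after 3 comparisons. The search repeatedly halves the search space by comparing with the middle element.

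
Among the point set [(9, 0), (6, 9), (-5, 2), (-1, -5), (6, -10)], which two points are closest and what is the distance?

Computing all pairwise distances among 5 points:

d((9, 0), (6, 9)) = 9.4868
d((9, 0), (-5, 2)) = 14.1421
d((9, 0), (-1, -5)) = 11.1803
d((9, 0), (6, -10)) = 10.4403
d((6, 9), (-5, 2)) = 13.0384
d((6, 9), (-1, -5)) = 15.6525
d((6, 9), (6, -10)) = 19.0
d((-5, 2), (-1, -5)) = 8.0623 <-- minimum
d((-5, 2), (6, -10)) = 16.2788
d((-1, -5), (6, -10)) = 8.6023

Closest pair: (-5, 2) and (-1, -5) with distance 8.0623

The closest pair is (-5, 2) and (-1, -5) with Euclidean distance 8.0623. For 5 points, brute-force pairwise comparison is shown above. For large n, the divide-and-conquer algorithm (sort by x, recurse on halves, check the dividing strip) achieves O(n log n).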